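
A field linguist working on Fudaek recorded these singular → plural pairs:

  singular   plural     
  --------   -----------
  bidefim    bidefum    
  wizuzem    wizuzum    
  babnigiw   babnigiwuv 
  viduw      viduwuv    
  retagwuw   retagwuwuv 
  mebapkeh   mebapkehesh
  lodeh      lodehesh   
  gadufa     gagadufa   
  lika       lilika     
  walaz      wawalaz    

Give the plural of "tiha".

bidefim and babnigiw both have last vowel 'i' yet inflect differently (bidefum, babnigiwuv), so the last vowel is not what conditions the rule; the final letter is.
"tiha" ends in -a. The stems ending in -a (gadufa → gagadufa, lika → lilika) repeat the first consonant+vowel as a prefix.
So tiha → titiha.

titiha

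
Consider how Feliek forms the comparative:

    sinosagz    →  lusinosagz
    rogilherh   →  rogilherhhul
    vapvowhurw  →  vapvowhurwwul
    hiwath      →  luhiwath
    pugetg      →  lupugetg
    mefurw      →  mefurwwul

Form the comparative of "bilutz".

rogilherh and hiwath both end in -h yet inflect differently (rogilherhhul, luhiwath), so the final letter is not what conditions the rule; the second-to-last letter is.
"bilutz" has second-to-last letter 't'. The stems whose second-to-last letter is 't' (pugetg → lupugetg, hiwath → luhiwath) add the prefix lu-.
So bilutz → lubilutz.

lubilutz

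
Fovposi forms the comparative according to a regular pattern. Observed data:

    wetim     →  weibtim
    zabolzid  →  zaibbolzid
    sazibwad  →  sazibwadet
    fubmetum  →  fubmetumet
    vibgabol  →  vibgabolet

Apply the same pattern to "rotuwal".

rotuwalet

zabolzid and sazibwad both end in -d yet inflect differently (zaibbolzid, sazibwadet), so the final letter is not what conditions the rule; the last vowel is.
"rotuwal" has last vowel 'a'. The one such stem in the data (sazibwad → sazibwadet) adds -et, so the same rule applies.
So rotuwal → rotuwalet.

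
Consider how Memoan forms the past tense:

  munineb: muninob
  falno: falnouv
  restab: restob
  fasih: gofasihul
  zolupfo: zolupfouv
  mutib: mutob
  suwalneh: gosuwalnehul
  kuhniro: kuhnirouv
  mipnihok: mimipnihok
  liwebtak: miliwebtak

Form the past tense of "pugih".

"pugih" ends in -h. The stems ending in -h (fasih → gofasihul, suwalneh → gosuwalnehul) add go- … -ul around the stem.
The other patterns: stems ending in -o add -uv; stems ending in -b change the last vowel to 'o'; stems ending in -k add the prefix mi-.
So pugih → gopugihul.

gopugihul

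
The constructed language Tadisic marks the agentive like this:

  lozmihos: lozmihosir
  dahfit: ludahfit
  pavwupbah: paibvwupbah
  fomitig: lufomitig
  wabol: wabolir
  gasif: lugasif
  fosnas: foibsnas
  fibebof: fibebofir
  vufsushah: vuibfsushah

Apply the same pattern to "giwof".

lozmihos and fosnas both end in -s yet inflect differently (lozmihosir, foibsnas), so the final letter is not what conditions the rule; the last vowel is.
"giwof" has last vowel 'o'. The stems whose last vowel is 'o' (fibebof → fibebofir, wabol → wabolir, lozmihos → lozmihosir) add -ir.
The other patterns: stems whose last vowel is 'a' insert -ib- after the first vowel; stems whose last vowel is 'i' add the prefix lu-.
So giwof → giwofir.

giwofir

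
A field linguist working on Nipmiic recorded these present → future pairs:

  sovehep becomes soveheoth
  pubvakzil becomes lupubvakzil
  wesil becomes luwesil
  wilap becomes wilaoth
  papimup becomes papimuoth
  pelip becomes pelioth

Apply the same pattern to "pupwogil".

"pupwogil" ends in -l. The stems ending in -l (pubvakzil → lupubvakzil, wesil → luwesil) add the prefix lu-.
The other pattern: stems ending in -p drop the final letter and add -oth.
So pupwogil → lupupwogil.

lupupwogil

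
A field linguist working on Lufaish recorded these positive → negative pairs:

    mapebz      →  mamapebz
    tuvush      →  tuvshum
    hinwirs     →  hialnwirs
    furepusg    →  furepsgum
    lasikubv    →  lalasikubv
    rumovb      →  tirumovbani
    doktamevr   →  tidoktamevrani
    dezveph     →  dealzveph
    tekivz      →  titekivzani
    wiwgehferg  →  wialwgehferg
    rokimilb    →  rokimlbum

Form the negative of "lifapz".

lialfapz

"lifapz" has second-to-last letter 'p'. The one such stem in the data (dezveph → dealzveph) inserts -al- after the first vowel (as do wiwgehferg, hinwirs), so the same rule applies.
So lifapz → lialfapz.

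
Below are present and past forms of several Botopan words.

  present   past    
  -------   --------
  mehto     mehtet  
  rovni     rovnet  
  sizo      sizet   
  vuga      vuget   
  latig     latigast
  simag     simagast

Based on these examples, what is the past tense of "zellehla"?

"zellehla" ends in a vowel. The stems ending in a vowel (mehto → mehtet, sizo → sizet, rovni → rovnet) drop the final letter and add -et.
The other pattern: stems ending in a consonant add -ast.
So zellehla → zellehlet.

zellehlet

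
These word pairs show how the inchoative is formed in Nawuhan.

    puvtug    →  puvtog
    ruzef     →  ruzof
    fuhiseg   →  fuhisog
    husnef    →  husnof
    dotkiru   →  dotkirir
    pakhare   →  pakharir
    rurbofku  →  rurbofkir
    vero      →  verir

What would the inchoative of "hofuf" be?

hofof

puvtug and dotkiru both have last vowel 'u' yet inflect differently (puvtog, dotkirir), so the last vowel is not what conditions the rule; whether the stem ends in a vowel or a consonant is.
"hofuf" ends in a consonant. The stems ending in a consonant (puvtug → puvtog, ruzef → ruzof, fuhiseg → fuhisog) change the last vowel to 'o'.
So hofuf → hofof.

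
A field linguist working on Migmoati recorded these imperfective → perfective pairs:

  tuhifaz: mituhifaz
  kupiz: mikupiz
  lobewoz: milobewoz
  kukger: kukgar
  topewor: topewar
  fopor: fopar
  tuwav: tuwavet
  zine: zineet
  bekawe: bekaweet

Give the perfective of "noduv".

lobewoz and topewor both have last vowel 'o' yet inflect differently (milobewoz, topewar), so the last vowel is not what conditions the rule; the final letter is.
"noduv" ends in -v. The one such stem in the data (tuwav → tuwavet) adds -et, so the same rule applies.
So noduv → noduvet.

noduvet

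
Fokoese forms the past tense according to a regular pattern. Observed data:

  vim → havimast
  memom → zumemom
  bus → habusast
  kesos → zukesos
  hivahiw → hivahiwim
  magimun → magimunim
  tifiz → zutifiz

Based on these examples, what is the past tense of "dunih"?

bus and kesos both end in -s yet inflect differently (habusast, zukesos), so the final letter is not what conditions the rule; the number of vowels is.
"dunih" has 2 vowels. The stems with 2 vowels (tifiz → zutifiz, kesos → zukesos, memom → zumemom) add the prefix zu-.
The other patterns: stems with 1 vowel add ha- … -ast around the stem; stems with 3 vowels add -im.
So dunih → zudunih.

zudunih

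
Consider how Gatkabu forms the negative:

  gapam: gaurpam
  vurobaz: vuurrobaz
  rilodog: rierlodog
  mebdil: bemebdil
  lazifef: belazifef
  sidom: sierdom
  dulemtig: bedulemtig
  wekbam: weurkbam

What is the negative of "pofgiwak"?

pourfgiwak

gapam and sidom both end in -m yet inflect differently (gaurpam, sierdom), so the final letter is not what conditions the rule; the last vowel is.
"pofgiwak" has last vowel 'a'. The stems whose last vowel is 'a' (gapam → gaurpam, wekbam → weurkbam, vurobaz → vuurrobaz) insert -ur- after the first vowel.
So pofgiwak → pourfgiwak.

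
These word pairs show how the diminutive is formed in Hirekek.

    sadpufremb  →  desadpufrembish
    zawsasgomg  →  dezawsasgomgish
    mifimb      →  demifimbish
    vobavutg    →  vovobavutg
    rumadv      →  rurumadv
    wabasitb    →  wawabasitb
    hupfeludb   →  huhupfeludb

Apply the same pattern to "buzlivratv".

"buzlivratv" has second-to-last letter 't'. The stems whose second-to-last letter is 't' (vobavutg → vovobavutg, wabasitb → wawabasitb) repeat the first consonant+vowel as a prefix.
The other pattern: stems whose second-to-last letter is 'm' add de- … -ish around the stem.
So buzlivratv → bubuzlivratv.

bubuzlivratv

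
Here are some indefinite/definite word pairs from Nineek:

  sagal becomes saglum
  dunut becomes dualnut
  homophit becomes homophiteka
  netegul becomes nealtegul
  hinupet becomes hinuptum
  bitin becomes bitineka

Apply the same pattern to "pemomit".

homophit and dunut both end in -t yet inflect differently (homophiteka, dualnut), so the final letter is not what conditions the rule; the last vowel is.
"pemomit" has last vowel 'i'. The stems whose last vowel is 'i' (homophit → homophiteka, bitin → bitineka) add -eka.
The other patterns: stems whose last vowel is 'u' insert -al- after the first vowel; stems whose last vowel is 'a' or 'e' delete the last vowel and add -um.
So pemomit → pemomiteka.

pemomiteka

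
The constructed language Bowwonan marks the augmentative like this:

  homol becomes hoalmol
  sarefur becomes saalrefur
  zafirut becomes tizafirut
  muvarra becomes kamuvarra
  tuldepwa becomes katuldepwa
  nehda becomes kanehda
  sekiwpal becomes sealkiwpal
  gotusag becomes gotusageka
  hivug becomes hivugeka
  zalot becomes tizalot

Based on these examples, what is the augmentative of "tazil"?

zafirut and hivug both have last vowel 'u' yet inflect differently (tizafirut, hivugeka), so the last vowel is not what conditions the rule; the final letter is.
"tazil" ends in -l. The stems ending in -l (homol → hoalmol, sekiwpal → sealkiwpal) insert -al- after the first vowel.
The other patterns: stems ending in -t add the prefix ti-; stems ending in -a add the prefix ka-; stems ending in -g add -eka.
So tazil → taalzil.

taalzil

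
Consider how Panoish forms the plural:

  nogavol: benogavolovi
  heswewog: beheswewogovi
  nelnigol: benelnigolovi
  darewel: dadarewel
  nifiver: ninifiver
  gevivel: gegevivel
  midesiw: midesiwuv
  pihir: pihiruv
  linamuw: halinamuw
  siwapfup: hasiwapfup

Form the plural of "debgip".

nogavol and darewel both end in -l yet inflect differently (benogavolovi, dadarewel), so the final letter is not what conditions the rule; the last vowel is.
"debgip" has last vowel 'i'. The stems whose last vowel is 'i' (midesiw → midesiwuv, pihir → pihiruv) add -uv.
The other patterns: stems whose last vowel is 'o' add be- … -ovi around the stem; stems whose last vowel is 'e' repeat the first consonant+vowel as a prefix; stems whose last vowel is 'u' add the prefix ha-.
So debgip → debgipuv.

debgipuv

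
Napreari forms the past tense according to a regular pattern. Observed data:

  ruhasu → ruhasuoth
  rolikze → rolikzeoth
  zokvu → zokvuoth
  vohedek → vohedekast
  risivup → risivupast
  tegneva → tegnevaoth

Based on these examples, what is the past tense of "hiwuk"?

hiwukast

rolikze and vohedek both have last vowel 'e' yet inflect differently (rolikzeoth, vohedekast), so the last vowel is not what conditions the rule; whether the stem ends in a vowel or a consonant is.
"hiwuk" ends in a consonant. The stems ending in a consonant (vohedek → vohedekast, risivup → risivupast) add -ast.
The other pattern: stems ending in a vowel add -oth.
So hiwuk → hiwukast.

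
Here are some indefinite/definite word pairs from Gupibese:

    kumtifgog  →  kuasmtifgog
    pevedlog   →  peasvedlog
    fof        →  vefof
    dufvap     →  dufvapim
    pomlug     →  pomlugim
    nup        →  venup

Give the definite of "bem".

nup and dufvap both end in -p yet inflect differently (venup, dufvapim), so the final letter is not what conditions the rule; the number of vowels is.
"bem" has 1 vowel. The stems with 1 vowel (nup → venup, fof → vefof) add the prefix ve-.
So bem → vebem.

vebem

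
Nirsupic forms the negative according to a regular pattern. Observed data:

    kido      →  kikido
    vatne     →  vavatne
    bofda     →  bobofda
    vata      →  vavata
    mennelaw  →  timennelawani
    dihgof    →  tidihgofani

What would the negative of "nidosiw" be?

tinidosiwani

bofda and mennelaw both have last vowel 'a' yet inflect differently (bobofda, timennelawani), so the last vowel is not what conditions the rule; whether the stem ends in a vowel or a consonant is.
"nidosiw" ends in a consonant. The stems ending in a consonant (mennelaw → timennelawani, dihgof → tidihgofani) add ti- … -ani around the stem.
The other pattern: stems ending in a vowel repeat the first consonant+vowel as a prefix.
So nidosiw → tinidosiwani.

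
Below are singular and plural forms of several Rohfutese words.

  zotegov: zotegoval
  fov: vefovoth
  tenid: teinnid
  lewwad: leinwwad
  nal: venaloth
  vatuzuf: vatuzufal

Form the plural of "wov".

vewovoth

fov and zotegov both end in -v yet inflect differently (vefovoth, zotegoval), so the final letter is not what conditions the rule; the number of vowels is.
"wov" has 1 vowel. The stems with 1 vowel (fov → vefovoth, nal → venaloth) add ve- … -oth around the stem.
The other patterns: stems with 2 vowels insert -in- after the first vowel; stems with 3 vowels add -al.
So wov → vewovoth.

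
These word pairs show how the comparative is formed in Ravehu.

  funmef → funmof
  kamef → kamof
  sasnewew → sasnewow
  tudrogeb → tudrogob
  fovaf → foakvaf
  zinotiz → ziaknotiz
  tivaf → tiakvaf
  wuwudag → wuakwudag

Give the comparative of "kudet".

"kudet" has last vowel 'e'. The stems whose last vowel is 'e' (funmef → funmof, kamef → kamof, sasnewew → sasnewow) change the last vowel to 'o'.
So kudet → kudot.

kudot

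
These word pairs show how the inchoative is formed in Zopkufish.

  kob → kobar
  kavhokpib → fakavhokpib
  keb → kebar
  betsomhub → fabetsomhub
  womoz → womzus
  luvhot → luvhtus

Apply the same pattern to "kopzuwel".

kob and kavhokpib both end in -b yet inflect differently (kobar, fakavhokpib), so the final letter is not what conditions the rule; the number of vowels is.
"kopzuwel" has 3 vowels. The stems with 3 vowels (kavhokpib → fakavhokpib, betsomhub → fabetsomhub) add the prefix fa-.
So kopzuwel → fakopzuwel.

fakopzuwel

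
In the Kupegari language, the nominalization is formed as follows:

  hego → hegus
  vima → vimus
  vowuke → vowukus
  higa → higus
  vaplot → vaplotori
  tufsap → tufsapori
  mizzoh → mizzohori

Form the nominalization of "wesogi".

hego and vaplot both have last vowel 'o' yet inflect differently (hegus, vaplotori), so the last vowel is not what conditions the rule; whether the stem ends in a vowel or a consonant is.
"wesogi" ends in a vowel. The stems ending in a vowel (hego → hegus, vima → vimus, vowuke → vowukus) drop the final letter and add -us.
The other pattern: stems ending in a consonant add -ori.
So wesogi → wesogus.

wesogus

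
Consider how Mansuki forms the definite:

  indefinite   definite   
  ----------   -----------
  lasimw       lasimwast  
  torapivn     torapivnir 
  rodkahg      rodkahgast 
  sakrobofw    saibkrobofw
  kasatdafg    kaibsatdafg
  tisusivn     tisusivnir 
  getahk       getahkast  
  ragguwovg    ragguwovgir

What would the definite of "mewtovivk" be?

mewtovivkir

"mewtovivk" has second-to-last letter 'v'. The stems whose second-to-last letter is 'v' (tisusivn → tisusivnir, torapivn → torapivnir, ragguwovg → ragguwovgir) add -ir.
So mewtovivk → mewtovivkir.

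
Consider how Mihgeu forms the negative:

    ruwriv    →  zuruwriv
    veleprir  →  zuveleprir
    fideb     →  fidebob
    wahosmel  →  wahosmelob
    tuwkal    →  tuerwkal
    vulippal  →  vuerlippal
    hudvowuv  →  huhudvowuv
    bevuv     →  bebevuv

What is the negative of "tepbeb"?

tepbebob

wahosmel and tuwkal both end in -l yet inflect differently (wahosmelob, tuerwkal), so the final letter is not what conditions the rule; the last vowel is.
"tepbeb" has last vowel 'e'. The stems whose last vowel is 'e' (fideb → fidebob, wahosmel → wahosmelob) add -ob.
The other patterns: stems whose last vowel is 'i' add the prefix zu-; stems whose last vowel is 'a' insert -er- after the first vowel; stems whose last vowel is 'u' repeat the first consonant+vowel as a prefix.
So tepbeb → tepbebob.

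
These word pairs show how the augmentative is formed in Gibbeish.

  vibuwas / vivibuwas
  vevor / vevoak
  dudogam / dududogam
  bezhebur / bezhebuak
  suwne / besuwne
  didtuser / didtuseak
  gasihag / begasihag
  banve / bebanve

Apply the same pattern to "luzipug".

beluzipug

didtuser and banve both have last vowel 'e' yet inflect differently (didtuseak, bebanve), so the last vowel is not what conditions the rule; the final letter is.
"luzipug" ends in -g. The one such stem in the data (gasihag → begasihag) adds the prefix be-, so the same rule applies.
The other patterns: stems ending in -r drop the final letter and add -ak; stems ending in -m or -s repeat the first consonant+vowel as a prefix.
So luzipug → beluzipug.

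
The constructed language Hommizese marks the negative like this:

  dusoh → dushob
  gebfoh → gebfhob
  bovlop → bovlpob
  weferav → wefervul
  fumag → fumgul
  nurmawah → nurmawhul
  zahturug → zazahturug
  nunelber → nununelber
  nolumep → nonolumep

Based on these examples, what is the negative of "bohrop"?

"bohrop" has last vowel 'o'. The stems whose last vowel is 'o' (dusoh → dushob, gebfoh → gebfhob, bovlop → bovlpob) delete the last vowel and add -ob.
The other patterns: stems whose last vowel is 'a' delete the last vowel and add -ul; stems whose last vowel is 'e' or 'u' repeat the first consonant+vowel as a prefix.
So bohrop → bohrpob.

bohrpob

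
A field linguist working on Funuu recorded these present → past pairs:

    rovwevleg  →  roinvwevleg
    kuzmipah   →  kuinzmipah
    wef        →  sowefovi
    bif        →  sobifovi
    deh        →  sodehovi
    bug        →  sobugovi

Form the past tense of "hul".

kuzmipah and deh both end in -h yet inflect differently (kuinzmipah, sodehovi), so the final letter is not what conditions the rule; the number of vowels is.
"hul" has 1 vowel. The stems with 1 vowel (wef → sowefovi, bif → sobifovi, deh → sodehovi) add so- … -ovi around the stem.
The other pattern: stems with 3 vowels insert -in- after the first vowel.
So hul → sohulovi.

sohulovi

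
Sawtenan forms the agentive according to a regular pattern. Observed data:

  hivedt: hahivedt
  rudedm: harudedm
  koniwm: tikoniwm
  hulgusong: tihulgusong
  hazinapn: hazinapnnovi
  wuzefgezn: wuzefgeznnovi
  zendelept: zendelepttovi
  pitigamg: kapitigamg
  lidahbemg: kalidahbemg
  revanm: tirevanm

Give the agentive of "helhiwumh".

hulgusong and pitigamg both end in -g yet inflect differently (tihulgusong, kapitigamg), so the final letter is not what conditions the rule; the second-to-last letter is.
"helhiwumh" has second-to-last letter 'm'. The stems whose second-to-last letter is 'm' (pitigamg → kapitigamg, lidahbemg → kalidahbemg) add the prefix ka-.
So helhiwumh → kahelhiwumh.

kahelhiwumh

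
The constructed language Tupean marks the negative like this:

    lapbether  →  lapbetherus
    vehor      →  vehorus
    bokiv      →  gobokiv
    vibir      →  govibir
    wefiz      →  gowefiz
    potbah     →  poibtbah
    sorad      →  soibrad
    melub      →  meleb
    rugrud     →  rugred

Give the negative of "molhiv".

gomolhiv

lapbether and vibir both end in -r yet inflect differently (lapbetherus, govibir), so the final letter is not what conditions the rule; the last vowel is.
"molhiv" has last vowel 'i'. The stems whose last vowel is 'i' (bokiv → gobokiv, vibir → govibir, wefiz → gowefiz) add the prefix go-.
The other patterns: stems whose last vowel is 'e' or 'o' add -us; stems whose last vowel is 'a' insert -ib- after the first vowel; stems whose last vowel is 'u' change the last vowel to 'e'.
So molhiv → gomolhiv.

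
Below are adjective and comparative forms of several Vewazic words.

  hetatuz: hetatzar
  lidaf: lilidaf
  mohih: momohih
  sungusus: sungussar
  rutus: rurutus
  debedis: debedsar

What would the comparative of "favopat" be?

debedis and rutus both end in -s yet inflect differently (debedsar, rurutus), so the final letter is not what conditions the rule; the number of vowels is.
"favopat" has 3 vowels. The stems with 3 vowels (debedis → debedsar, sungusus → sungussar, hetatuz → hetatzar) delete the last vowel and add -ar.
So favopat → favoptar.

favoptar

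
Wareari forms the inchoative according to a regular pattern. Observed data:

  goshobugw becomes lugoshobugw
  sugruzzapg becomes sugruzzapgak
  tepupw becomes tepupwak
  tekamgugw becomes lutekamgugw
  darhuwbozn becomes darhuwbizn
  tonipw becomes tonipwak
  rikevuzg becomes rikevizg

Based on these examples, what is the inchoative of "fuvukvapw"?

fuvukvapwak

rikevuzg and sugruzzapg both end in -g yet inflect differently (rikevizg, sugruzzapgak), so the final letter is not what conditions the rule; the second-to-last letter is.
"fuvukvapw" has second-to-last letter 'p'. The stems whose second-to-last letter is 'p' (sugruzzapg → sugruzzapgak, tepupw → tepupwak, tonipw → tonipwak) add -ak.
The other patterns: stems whose second-to-last letter is 'z' change the last vowel to 'i'; stems whose second-to-last letter is 'g' add the prefix lu-.
So fuvukvapw → fuvukvapwak.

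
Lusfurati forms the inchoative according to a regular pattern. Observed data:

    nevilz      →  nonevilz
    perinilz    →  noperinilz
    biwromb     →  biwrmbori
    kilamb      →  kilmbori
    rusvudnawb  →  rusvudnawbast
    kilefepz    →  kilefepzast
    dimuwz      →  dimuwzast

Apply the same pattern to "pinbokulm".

"pinbokulm" has second-to-last letter 'l'. The stems whose second-to-last letter is 'l' (nevilz → nonevilz, perinilz → noperinilz) add the prefix no-.
So pinbokulm → nopinbokulm.

nopinbokulm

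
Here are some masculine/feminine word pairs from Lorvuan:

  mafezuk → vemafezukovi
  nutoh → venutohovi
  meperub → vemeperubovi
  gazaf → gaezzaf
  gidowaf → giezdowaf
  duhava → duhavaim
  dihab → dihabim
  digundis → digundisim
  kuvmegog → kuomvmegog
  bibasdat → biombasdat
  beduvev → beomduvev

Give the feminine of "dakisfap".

meperub and dihab both end in -b yet inflect differently (vemeperubovi, dihabim), so the final letter is not what conditions the rule; the first letter is.
"dakisfap" begins with d-. The stems beginning with d- (duhava → duhavaim, dihab → dihabim, digundis → digundisim) add -im.
So dakisfap → dakisfapim.

dakisfapim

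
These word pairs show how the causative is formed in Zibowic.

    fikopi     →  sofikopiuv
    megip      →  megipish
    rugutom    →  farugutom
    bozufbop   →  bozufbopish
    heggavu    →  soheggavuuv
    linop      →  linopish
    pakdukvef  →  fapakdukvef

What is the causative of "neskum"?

megip and fikopi both have last vowel 'i' yet inflect differently (megipish, sofikopiuv), so the last vowel is not what conditions the rule; the final letter is.
"neskum" ends in -m. The one such stem in the data (rugutom → farugutom) adds the prefix fa-, so the same rule applies.
So neskum → faneskum.

faneskum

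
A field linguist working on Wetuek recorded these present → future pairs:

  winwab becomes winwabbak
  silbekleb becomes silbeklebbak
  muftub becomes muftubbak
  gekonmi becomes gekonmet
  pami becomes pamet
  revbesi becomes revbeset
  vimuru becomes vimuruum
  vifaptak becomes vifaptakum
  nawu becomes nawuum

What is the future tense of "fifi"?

fifet

muftub and vimuru both have last vowel 'u' yet inflect differently (muftubbak, vimuruum), so the last vowel is not what conditions the rule; the final letter is.
"fifi" ends in -i. The stems ending in -i (gekonmi → gekonmet, pami → pamet, revbesi → revbeset) drop the final letter and add -et.
The other patterns: stems ending in -b double the final consonant and add -ak; stems ending in -k or -u add -um.
So fifi → fifet.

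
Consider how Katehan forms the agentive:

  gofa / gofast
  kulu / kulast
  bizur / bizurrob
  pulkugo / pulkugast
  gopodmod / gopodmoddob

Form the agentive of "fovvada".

gopodmod and pulkugo both have last vowel 'o' yet inflect differently (gopodmoddob, pulkugast), so the last vowel is not what conditions the rule; whether the stem ends in a vowel or a consonant is.
"fovvada" ends in a vowel. The stems ending in a vowel (gofa → gofast, pulkugo → pulkugast, kulu → kulast) drop the final letter and add -ast.
The other pattern: stems ending in a consonant double the final consonant and add -ob.
So fovvada → fovvadast.

fovvadast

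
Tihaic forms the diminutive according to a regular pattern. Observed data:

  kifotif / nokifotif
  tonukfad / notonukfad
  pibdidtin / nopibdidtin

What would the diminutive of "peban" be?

nopeban

Every pair shown (kifotif → nokifotif, tonukfad → notonukfad, pibdidtin → nopibdidtin) follows the same rule: add the prefix no-.
So peban → nopeban.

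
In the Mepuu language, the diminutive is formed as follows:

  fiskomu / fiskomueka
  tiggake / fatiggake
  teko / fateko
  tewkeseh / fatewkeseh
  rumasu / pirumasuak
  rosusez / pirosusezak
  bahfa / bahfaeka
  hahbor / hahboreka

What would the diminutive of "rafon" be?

rumasu and fiskomu both end in -u yet inflect differently (pirumasuak, fiskomueka), so the final letter is not what conditions the rule; the first letter is.
"rafon" begins with r-. The stems beginning with r- (rosusez → pirosusezak, rumasu → pirumasuak) add pi- … -ak around the stem.
So rafon → pirafonak.

pirafonak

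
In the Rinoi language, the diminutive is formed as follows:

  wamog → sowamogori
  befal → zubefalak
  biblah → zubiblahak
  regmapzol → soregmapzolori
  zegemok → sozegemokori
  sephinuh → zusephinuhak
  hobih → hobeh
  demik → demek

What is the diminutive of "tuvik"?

tuvek

"tuvik" has last vowel 'i'. The stems whose last vowel is 'i' (demik → demek, hobih → hobeh) change the last vowel to 'e'.
The other patterns: stems whose last vowel is 'o' add so- … -ori around the stem; stems whose last vowel is 'a' or 'u' add zu- … -ak around the stem.
So tuvik → tuvek.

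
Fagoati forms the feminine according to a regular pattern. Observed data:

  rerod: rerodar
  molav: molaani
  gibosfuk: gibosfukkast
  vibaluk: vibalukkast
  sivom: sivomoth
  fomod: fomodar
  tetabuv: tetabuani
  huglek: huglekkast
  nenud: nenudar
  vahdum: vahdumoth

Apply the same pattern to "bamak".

tetabuv and vibaluk both have last vowel 'u' yet inflect differently (tetabuani, vibalukkast), so the last vowel is not what conditions the rule; the final letter is.
"bamak" ends in -k. The stems ending in -k (huglek → huglekkast, vibaluk → vibalukkast, gibosfuk → gibosfukkast) double the final consonant and add -ast.
The other patterns: stems ending in -v drop the final letter and add -ani; stems ending in -m add -oth; stems ending in -d add -ar.
So bamak → bamakkast.

bamakkast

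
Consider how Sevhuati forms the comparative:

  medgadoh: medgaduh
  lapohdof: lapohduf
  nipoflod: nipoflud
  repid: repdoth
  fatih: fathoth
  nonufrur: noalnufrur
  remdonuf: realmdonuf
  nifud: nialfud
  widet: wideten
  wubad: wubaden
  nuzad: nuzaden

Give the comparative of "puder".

"puder" has last vowel 'e'. The one such stem in the data (widet → wideten) adds -en, so the same rule applies.
The other patterns: stems whose last vowel is 'o' change the last vowel to 'u'; stems whose last vowel is 'i' delete the last vowel and add -oth; stems whose last vowel is 'u' insert -al- after the first vowel.
So puder → puderen.

puderen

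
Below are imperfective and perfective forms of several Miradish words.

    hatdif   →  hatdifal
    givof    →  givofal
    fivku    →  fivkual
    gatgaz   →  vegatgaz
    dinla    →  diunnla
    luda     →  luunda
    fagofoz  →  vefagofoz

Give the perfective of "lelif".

lelifal

"lelif" ends in -f. The stems ending in -f (givof → givofal, hatdif → hatdifal) add -al.
The other patterns: stems ending in -a insert -un- after the first vowel; stems ending in -z add the prefix ve-.
So lelif → lelifal.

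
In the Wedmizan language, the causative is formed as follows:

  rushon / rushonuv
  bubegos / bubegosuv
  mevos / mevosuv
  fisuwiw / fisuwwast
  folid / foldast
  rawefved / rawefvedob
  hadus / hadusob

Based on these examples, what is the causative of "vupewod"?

vupewoduv

"vupewod" has last vowel 'o'. The stems whose last vowel is 'o' (rushon → rushonuv, bubegos → bubegosuv, mevos → mevosuv) add -uv.
So vupewod → vupewoduv.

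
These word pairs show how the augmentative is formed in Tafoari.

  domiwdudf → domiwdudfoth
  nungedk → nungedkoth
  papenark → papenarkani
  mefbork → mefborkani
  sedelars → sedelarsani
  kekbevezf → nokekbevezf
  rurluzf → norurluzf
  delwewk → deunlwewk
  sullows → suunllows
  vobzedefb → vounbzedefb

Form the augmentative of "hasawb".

nungedk and papenark both end in -k yet inflect differently (nungedkoth, papenarkani), so the final letter is not what conditions the rule; the second-to-last letter is.
"hasawb" has second-to-last letter 'w'. The stems whose second-to-last letter is 'w' (delwewk → deunlwewk, sullows → suunllows) insert -un- after the first vowel.
So hasawb → haunsawb.

haunsawb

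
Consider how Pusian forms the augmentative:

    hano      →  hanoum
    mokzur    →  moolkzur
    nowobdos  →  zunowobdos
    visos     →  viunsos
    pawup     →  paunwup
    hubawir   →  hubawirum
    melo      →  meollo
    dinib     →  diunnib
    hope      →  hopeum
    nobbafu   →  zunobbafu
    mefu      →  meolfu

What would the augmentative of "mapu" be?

mefu and nobbafu both end in -u yet inflect differently (meolfu, zunobbafu), so the final letter is not what conditions the rule; the first letter is.
"mapu" begins with m-. The stems beginning with m- (mefu → meolfu, mokzur → moolkzur, melo → meollo) insert -ol- after the first vowel.
The other patterns: stems beginning with n- add the prefix zu-; stems beginning with h- add -um; stems beginning with d-, p- or v- insert -un- after the first vowel.
So mapu → maolpu.

maolpu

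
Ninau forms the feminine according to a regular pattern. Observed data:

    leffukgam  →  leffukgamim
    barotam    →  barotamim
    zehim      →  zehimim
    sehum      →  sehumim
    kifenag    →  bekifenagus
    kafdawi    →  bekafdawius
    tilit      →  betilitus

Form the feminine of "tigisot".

betigisotus

leffukgam and kifenag both have last vowel 'a' yet inflect differently (leffukgamim, bekifenagus), so the last vowel is not what conditions the rule; the final letter is.
"tigisot" ends in -t. The one such stem in the data (tilit → betilitus) adds be- … -us around the stem, so the same rule applies.
So tigisot → betigisotus.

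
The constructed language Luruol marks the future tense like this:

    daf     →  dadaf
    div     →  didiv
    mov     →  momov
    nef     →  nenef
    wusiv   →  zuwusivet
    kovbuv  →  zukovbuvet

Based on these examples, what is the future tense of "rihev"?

zurihevet

"rihev" has 2 vowels. The stems with 2 vowels (wusiv → zuwusivet, kovbuv → zukovbuvet) add zu- … -et around the stem.
The other pattern: stems with 1 vowel repeat the first consonant+vowel as a prefix.
So rihev → zurihevet.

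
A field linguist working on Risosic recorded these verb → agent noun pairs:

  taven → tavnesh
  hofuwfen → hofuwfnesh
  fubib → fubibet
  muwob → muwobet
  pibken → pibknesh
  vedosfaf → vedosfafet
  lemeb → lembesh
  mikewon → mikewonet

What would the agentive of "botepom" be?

botepomet

lemeb and muwob both end in -b yet inflect differently (lembesh, muwobet), so the final letter is not what conditions the rule; the last vowel is.
"botepom" has last vowel 'o'. The stems whose last vowel is 'o' (muwob → muwobet, mikewon → mikewonet) add -et.
So botepom → botepomet.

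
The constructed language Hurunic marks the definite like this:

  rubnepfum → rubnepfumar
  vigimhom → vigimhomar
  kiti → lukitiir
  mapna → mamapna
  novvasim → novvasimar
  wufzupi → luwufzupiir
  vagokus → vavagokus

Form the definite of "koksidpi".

novvasim and kiti both have last vowel 'i' yet inflect differently (novvasimar, lukitiir), so the last vowel is not what conditions the rule; the final letter is.
"koksidpi" ends in -i. The stems ending in -i (kiti → lukitiir, wufzupi → luwufzupiir) add lu- … -ir around the stem.
The other patterns: stems ending in -m add -ar; stems ending in -a or -s repeat the first consonant+vowel as a prefix.
So koksidpi → lukoksidpiir.

lukoksidpiir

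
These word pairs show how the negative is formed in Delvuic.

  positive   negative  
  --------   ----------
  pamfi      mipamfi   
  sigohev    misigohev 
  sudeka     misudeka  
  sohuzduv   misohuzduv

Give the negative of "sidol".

misidol

Every pair shown (pamfi → mipamfi, sigohev → misigohev, sudeka → misudeka, …) follows the same rule: add the prefix mi-.
So sidol → misidol.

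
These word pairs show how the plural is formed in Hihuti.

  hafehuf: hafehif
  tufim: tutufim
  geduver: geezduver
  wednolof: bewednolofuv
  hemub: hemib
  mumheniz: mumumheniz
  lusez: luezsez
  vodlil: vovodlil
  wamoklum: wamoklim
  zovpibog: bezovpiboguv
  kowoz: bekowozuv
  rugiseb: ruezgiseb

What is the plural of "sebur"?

sebir

"sebur" has last vowel 'u'. The stems whose last vowel is 'u' (wamoklum → wamoklim, hafehuf → hafehif, hemub → hemib) change the last vowel to 'i'.
The other patterns: stems whose last vowel is 'i' repeat the first consonant+vowel as a prefix; stems whose last vowel is 'e' insert -ez- after the first vowel; stems whose last vowel is 'o' add be- … -uv around the stem.
So sebur → sebir.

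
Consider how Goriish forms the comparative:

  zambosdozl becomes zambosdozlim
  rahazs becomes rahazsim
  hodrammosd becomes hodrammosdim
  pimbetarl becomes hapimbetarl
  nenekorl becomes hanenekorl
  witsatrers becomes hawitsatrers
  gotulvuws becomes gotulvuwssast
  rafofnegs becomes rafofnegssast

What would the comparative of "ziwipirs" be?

"ziwipirs" has second-to-last letter 'r'. The stems whose second-to-last letter is 'r' (pimbetarl → hapimbetarl, nenekorl → hanenekorl, witsatrers → hawitsatrers) add the prefix ha-.
So ziwipirs → haziwipirs.

haziwipirs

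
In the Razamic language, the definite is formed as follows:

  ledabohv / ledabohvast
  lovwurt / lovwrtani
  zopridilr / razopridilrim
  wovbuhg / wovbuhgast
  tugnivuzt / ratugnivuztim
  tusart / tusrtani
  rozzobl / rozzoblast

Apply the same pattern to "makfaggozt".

lovwurt and tugnivuzt both end in -t yet inflect differently (lovwrtani, ratugnivuztim), so the final letter is not what conditions the rule; the second-to-last letter is.
"makfaggozt" has second-to-last letter 'z'. The one such stem in the data (tugnivuzt → ratugnivuztim) adds ra- … -im around the stem, so the same rule applies.
So makfaggozt → ramakfaggoztim.

ramakfaggoztim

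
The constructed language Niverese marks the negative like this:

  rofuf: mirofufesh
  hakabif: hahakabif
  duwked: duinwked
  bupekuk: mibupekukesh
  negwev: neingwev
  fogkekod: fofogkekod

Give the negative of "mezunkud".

rofuf and hakabif both end in -f yet inflect differently (mirofufesh, hahakabif), so the final letter is not what conditions the rule; the last vowel is.
"mezunkud" has last vowel 'u'. The stems whose last vowel is 'u' (bupekuk → mibupekukesh, rofuf → mirofufesh) add mi- … -esh around the stem.
So mezunkud → mimezunkudesh.

mimezunkudesh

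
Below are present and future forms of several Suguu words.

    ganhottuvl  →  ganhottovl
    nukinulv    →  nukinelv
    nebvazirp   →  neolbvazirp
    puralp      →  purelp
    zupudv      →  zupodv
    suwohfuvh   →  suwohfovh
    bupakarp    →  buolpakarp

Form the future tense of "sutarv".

suoltarv

bupakarp and puralp both end in -p yet inflect differently (buolpakarp, purelp), so the final letter is not what conditions the rule; the second-to-last letter is.
"sutarv" has second-to-last letter 'r'. The stems whose second-to-last letter is 'r' (bupakarp → buolpakarp, nebvazirp → neolbvazirp) insert -ol- after the first vowel.
The other patterns: stems whose second-to-last letter is 'l' change the last vowel to 'e'; stems whose second-to-last letter is 'd' or 'v' change the last vowel to 'o'.
So sutarv → suoltarv.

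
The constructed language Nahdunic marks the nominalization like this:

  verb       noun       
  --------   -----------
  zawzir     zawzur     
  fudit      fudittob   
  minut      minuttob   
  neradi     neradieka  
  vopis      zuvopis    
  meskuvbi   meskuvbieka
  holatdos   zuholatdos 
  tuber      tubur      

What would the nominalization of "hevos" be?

"hevos" ends in -s. The stems ending in -s (holatdos → zuholatdos, vopis → zuvopis) add the prefix zu-.
So hevos → zuhevos.

zuhevos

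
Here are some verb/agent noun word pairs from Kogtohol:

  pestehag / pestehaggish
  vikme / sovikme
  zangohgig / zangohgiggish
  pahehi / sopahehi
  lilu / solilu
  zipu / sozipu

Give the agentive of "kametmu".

zangohgig and pahehi both have last vowel 'i' yet inflect differently (zangohgiggish, sopahehi), so the last vowel is not what conditions the rule; whether the stem ends in a vowel or a consonant is.
"kametmu" ends in a vowel. The stems ending in a vowel (lilu → solilu, pahehi → sopahehi, vikme → sovikme) add the prefix so-.
So kametmu → sokametmu.

sokametmu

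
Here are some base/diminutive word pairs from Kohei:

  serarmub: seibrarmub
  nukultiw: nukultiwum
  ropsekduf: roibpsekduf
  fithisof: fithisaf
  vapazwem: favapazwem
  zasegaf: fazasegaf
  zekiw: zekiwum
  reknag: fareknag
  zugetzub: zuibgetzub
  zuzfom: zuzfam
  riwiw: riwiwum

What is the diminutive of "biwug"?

biibwug

zasegaf and ropsekduf both end in -f yet inflect differently (fazasegaf, roibpsekduf), so the final letter is not what conditions the rule; the last vowel is.
"biwug" has last vowel 'u'. The stems whose last vowel is 'u' (zugetzub → zuibgetzub, serarmub → seibrarmub, ropsekduf → roibpsekduf) insert -ib- after the first vowel.
The other patterns: stems whose last vowel is 'i' add -um; stems whose last vowel is 'a' or 'e' add the prefix fa-; stems whose last vowel is 'o' change the last vowel to 'a'.
So biwug → biibwug.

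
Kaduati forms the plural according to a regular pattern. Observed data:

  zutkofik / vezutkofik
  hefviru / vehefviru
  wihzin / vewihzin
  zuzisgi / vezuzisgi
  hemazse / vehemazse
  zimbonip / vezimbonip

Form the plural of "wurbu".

vewurbu

Every pair shown (zutkofik → vezutkofik, hefviru → vehefviru, wihzin → vewihzin, …) follows the same rule: add the prefix ve-.
So wurbu → vewurbu.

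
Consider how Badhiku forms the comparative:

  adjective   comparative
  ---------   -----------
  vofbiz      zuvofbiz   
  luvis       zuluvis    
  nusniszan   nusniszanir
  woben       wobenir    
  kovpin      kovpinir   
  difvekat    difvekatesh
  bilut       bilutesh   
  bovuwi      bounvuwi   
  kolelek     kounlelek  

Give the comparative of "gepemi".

geunpemi

"gepemi" ends in -i. The one such stem in the data (bovuwi → bounvuwi) inserts -un- after the first vowel (as does kolelek), so the same rule applies.
The other patterns: stems ending in -s or -z add the prefix zu-; stems ending in -n add -ir; stems ending in -t add -esh.
So gepemi → geunpemi.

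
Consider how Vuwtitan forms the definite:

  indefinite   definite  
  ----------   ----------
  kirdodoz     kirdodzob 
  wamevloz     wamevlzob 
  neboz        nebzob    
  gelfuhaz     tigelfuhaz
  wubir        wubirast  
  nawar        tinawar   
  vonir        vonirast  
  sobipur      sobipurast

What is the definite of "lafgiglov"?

gelfuhaz and neboz both end in -z yet inflect differently (tigelfuhaz, nebzob), so the final letter is not what conditions the rule; the last vowel is.
"lafgiglov" has last vowel 'o'. The stems whose last vowel is 'o' (neboz → nebzob, wamevloz → wamevlzob, kirdodoz → kirdodzob) delete the last vowel and add -ob.
The other patterns: stems whose last vowel is 'a' add the prefix ti-; stems whose last vowel is 'i' or 'u' add -ast.
So lafgiglov → lafgiglvob.

lafgiglvob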